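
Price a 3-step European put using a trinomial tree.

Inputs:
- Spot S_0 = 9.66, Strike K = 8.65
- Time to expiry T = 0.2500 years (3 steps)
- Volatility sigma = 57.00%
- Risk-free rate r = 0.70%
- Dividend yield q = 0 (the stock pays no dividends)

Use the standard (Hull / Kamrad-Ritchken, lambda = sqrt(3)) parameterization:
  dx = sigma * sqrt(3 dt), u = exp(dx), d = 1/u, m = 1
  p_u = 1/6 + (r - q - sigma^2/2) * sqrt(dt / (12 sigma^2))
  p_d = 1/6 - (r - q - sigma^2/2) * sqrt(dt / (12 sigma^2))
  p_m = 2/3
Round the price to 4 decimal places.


Answer: Price = V(0,0) = 0.6297

Derivation:
dt = T/N = 0.083333; dx = sigma*sqrt(3*dt) = 0.285000
u = exp(dx) = 1.329762; d = 1/u = 0.752014
p_u = 0.143940, p_m = 0.666667, p_d = 0.189393
Discount per step: exp(-r*dt) = 0.999417
Stock lattice S(k, j) with j the centered position index:
  k=0: S(0,+0) = 9.6600
  k=1: S(1,-1) = 7.2645; S(1,+0) = 9.6600; S(1,+1) = 12.8455
  k=2: S(2,-2) = 5.4630; S(2,-1) = 7.2645; S(2,+0) = 9.6600; S(2,+1) = 12.8455; S(2,+2) = 17.0815
  k=3: S(3,-3) = 4.1082; S(3,-2) = 5.4630; S(3,-1) = 7.2645; S(3,+0) = 9.6600; S(3,+1) = 12.8455; S(3,+2) = 17.0815; S(3,+3) = 22.7143
Terminal payoffs V(N, j) = max(K - S_T, 0):
  V(3,-3) = 4.541764; V(3,-2) = 3.187024; V(3,-1) = 1.385542; V(3,+0) = 0.000000; V(3,+1) = 0.000000; V(3,+2) = 0.000000; V(3,+3) = 0.000000
Backward induction: V(k, j) = exp(-r*dt) * [p_u * V(k+1, j+1) + p_m * V(k+1, j) + p_d * V(k+1, j-1)]
  V(2,-2) = exp(-r*dt) * [p_u*1.385542 + p_m*3.187024 + p_d*4.541764] = 3.182441
  V(2,-1) = exp(-r*dt) * [p_u*0.000000 + p_m*1.385542 + p_d*3.187024] = 1.526405
  V(2,+0) = exp(-r*dt) * [p_u*0.000000 + p_m*0.000000 + p_d*1.385542] = 0.262259
  V(2,+1) = exp(-r*dt) * [p_u*0.000000 + p_m*0.000000 + p_d*0.000000] = 0.000000
  V(2,+2) = exp(-r*dt) * [p_u*0.000000 + p_m*0.000000 + p_d*0.000000] = 0.000000
  V(1,-1) = exp(-r*dt) * [p_u*0.262259 + p_m*1.526405 + p_d*3.182441] = 1.657119
  V(1,+0) = exp(-r*dt) * [p_u*0.000000 + p_m*0.262259 + p_d*1.526405] = 0.463660
  V(1,+1) = exp(-r*dt) * [p_u*0.000000 + p_m*0.000000 + p_d*0.262259] = 0.049641
  V(0,+0) = exp(-r*dt) * [p_u*0.049641 + p_m*0.463660 + p_d*1.657119] = 0.629732


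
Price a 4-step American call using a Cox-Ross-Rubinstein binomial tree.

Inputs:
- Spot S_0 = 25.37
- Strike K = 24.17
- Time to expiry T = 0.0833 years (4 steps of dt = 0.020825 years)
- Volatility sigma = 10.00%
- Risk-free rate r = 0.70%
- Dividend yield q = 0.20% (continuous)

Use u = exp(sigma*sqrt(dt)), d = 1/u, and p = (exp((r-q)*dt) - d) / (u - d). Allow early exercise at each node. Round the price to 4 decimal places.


dt = T/N = 0.020825
u = exp(sigma*sqrt(dt)) = 1.014535; d = 1/u = 0.985673
p = (exp((r-q)*dt) - d) / (u - d) = 0.500000
Discount per step: exp(-r*dt) = 0.999854
Stock lattice S(k, i) with i counting down-moves:
  k=0: S(0,0) = 25.3700
  k=1: S(1,0) = 25.7388; S(1,1) = 25.0065
  k=2: S(2,0) = 26.1129; S(2,1) = 25.3700; S(2,2) = 24.6482
  k=3: S(3,0) = 26.4925; S(3,1) = 25.7388; S(3,2) = 25.0065; S(3,3) = 24.2951
  k=4: S(4,0) = 26.8775; S(4,1) = 26.1129; S(4,2) = 25.3700; S(4,3) = 24.6482; S(4,4) = 23.9470
Terminal payoffs V(N, i) = max(S_T - K, 0):
  V(4,0) = 2.707536; V(4,1) = 1.942891; V(4,2) = 1.200000; V(4,3) = 0.478243; V(4,4) = 0.000000
Backward induction: V(k, i) = exp(-r*dt) * [p * V(k+1, i) + (1-p) * V(k+1, i+1)]; then take max(V_cont, immediate exercise) for American.
  V(3,0) = exp(-r*dt) * [p*2.707536 + (1-p)*1.942891] = 2.324875; exercise = 2.322455; V(3,0) = max -> 2.324875
  V(3,1) = exp(-r*dt) * [p*1.942891 + (1-p)*1.200000] = 1.571217; exercise = 1.568766; V(3,1) = max -> 1.571217
  V(3,2) = exp(-r*dt) * [p*1.200000 + (1-p)*0.478243] = 0.838999; exercise = 0.836518; V(3,2) = max -> 0.838999
  V(3,3) = exp(-r*dt) * [p*0.478243 + (1-p)*0.000000] = 0.239087; exercise = 0.125102; V(3,3) = max -> 0.239087
  V(2,0) = exp(-r*dt) * [p*2.324875 + (1-p)*1.571217] = 1.947762; exercise = 1.942891; V(2,0) = max -> 1.947762
  V(2,1) = exp(-r*dt) * [p*1.571217 + (1-p)*0.838999] = 1.204933; exercise = 1.200000; V(2,1) = max -> 1.204933
  V(2,2) = exp(-r*dt) * [p*0.838999 + (1-p)*0.239087] = 0.538965; exercise = 0.478243; V(2,2) = max -> 0.538965
  V(1,0) = exp(-r*dt) * [p*1.947762 + (1-p)*1.204933] = 1.576118; exercise = 1.568766; V(1,0) = max -> 1.576118
  V(1,1) = exp(-r*dt) * [p*1.204933 + (1-p)*0.538965] = 0.871822; exercise = 0.836518; V(1,1) = max -> 0.871822
  V(0,0) = exp(-r*dt) * [p*1.576118 + (1-p)*0.871822] = 1.223791; exercise = 1.200000; V(0,0) = max -> 1.223791

Answer: Price = V(0,0) = 1.2238


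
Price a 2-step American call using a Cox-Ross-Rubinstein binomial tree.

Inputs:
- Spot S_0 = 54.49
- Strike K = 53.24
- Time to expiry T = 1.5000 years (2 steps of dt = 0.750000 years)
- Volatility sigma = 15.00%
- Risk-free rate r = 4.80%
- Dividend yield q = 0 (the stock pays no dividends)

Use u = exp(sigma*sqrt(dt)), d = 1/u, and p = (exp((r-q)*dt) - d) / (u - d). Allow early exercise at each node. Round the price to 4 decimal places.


Answer: Price = V(0,0) = 6.5503

Derivation:
dt = T/N = 0.750000
u = exp(sigma*sqrt(dt)) = 1.138719; d = 1/u = 0.878180
p = (exp((r-q)*dt) - d) / (u - d) = 0.608262
Discount per step: exp(-r*dt) = 0.964640
Stock lattice S(k, i) with i counting down-moves:
  k=0: S(0,0) = 54.4900
  k=1: S(1,0) = 62.0488; S(1,1) = 47.8520
  k=2: S(2,0) = 70.6561; S(2,1) = 54.4900; S(2,2) = 42.0227
Terminal payoffs V(N, i) = max(S_T - K, 0):
  V(2,0) = 17.416126; V(2,1) = 1.250000; V(2,2) = 0.000000
Backward induction: V(k, i) = exp(-r*dt) * [p * V(k+1, i) + (1-p) * V(k+1, i+1)]; then take max(V_cont, immediate exercise) for American.
  V(1,0) = exp(-r*dt) * [p*17.416126 + (1-p)*1.250000] = 10.691341; exercise = 8.808790; V(1,0) = max -> 10.691341
  V(1,1) = exp(-r*dt) * [p*1.250000 + (1-p)*0.000000] = 0.733443; exercise = 0.000000; V(1,1) = max -> 0.733443
  V(0,0) = exp(-r*dt) * [p*10.691341 + (1-p)*0.733443] = 6.550345; exercise = 1.250000; V(0,0) = max -> 6.550345


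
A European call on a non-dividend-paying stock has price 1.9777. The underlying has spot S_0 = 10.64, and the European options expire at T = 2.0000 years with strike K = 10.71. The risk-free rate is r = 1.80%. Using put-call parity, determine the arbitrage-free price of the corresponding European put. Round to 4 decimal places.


Answer: Put price = 1.6690

Derivation:
Put-call parity: C - P = S_0 * exp(-qT) - K * exp(-rT).
S_0 * exp(-qT) = 10.6400 * 1.00000000 = 10.64000000
K * exp(-rT) = 10.7100 * 0.96464029 = 10.33129754
P = C - S*exp(-qT) + K*exp(-rT)
P = 1.9777 - 10.64000000 + 10.33129754 = 1.6690


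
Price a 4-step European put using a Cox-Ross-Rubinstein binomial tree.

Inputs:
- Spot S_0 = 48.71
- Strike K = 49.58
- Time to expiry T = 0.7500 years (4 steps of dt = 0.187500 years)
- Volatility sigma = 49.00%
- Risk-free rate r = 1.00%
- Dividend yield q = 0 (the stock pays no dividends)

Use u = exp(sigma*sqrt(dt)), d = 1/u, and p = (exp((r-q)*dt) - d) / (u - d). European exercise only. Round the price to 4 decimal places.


dt = T/N = 0.187500
u = exp(sigma*sqrt(dt)) = 1.236366; d = 1/u = 0.808822
p = (exp((r-q)*dt) - d) / (u - d) = 0.451544
Discount per step: exp(-r*dt) = 0.998127
Stock lattice S(k, i) with i counting down-moves:
  k=0: S(0,0) = 48.7100
  k=1: S(1,0) = 60.2234; S(1,1) = 39.3977
  k=2: S(2,0) = 74.4581; S(2,1) = 48.7100; S(2,2) = 31.8658
  k=3: S(3,0) = 92.0575; S(3,1) = 60.2234; S(3,2) = 39.3977; S(3,3) = 25.7737
  k=4: S(4,0) = 113.8167; S(4,1) = 74.4581; S(4,2) = 48.7100; S(4,3) = 31.8658; S(4,4) = 20.8464
Terminal payoffs V(N, i) = max(K - S_T, 0):
  V(4,0) = 0.000000; V(4,1) = 0.000000; V(4,2) = 0.870000; V(4,3) = 17.714246; V(4,4) = 28.733638
Backward induction: V(k, i) = exp(-r*dt) * [p * V(k+1, i) + (1-p) * V(k+1, i+1)].
  V(3,0) = exp(-r*dt) * [p*0.000000 + (1-p)*0.000000] = 0.000000
  V(3,1) = exp(-r*dt) * [p*0.000000 + (1-p)*0.870000] = 0.476263
  V(3,2) = exp(-r*dt) * [p*0.870000 + (1-p)*17.714246] = 10.089398
  V(3,3) = exp(-r*dt) * [p*17.714246 + (1-p)*28.733638] = 23.713397
  V(2,0) = exp(-r*dt) * [p*0.000000 + (1-p)*0.476263] = 0.260720
  V(2,1) = exp(-r*dt) * [p*0.476263 + (1-p)*10.089398] = 5.737879
  V(2,2) = exp(-r*dt) * [p*10.089398 + (1-p)*23.713397] = 17.528669
  V(1,0) = exp(-r*dt) * [p*0.260720 + (1-p)*5.737879] = 3.258587
  V(1,1) = exp(-r*dt) * [p*5.737879 + (1-p)*17.528669] = 12.181750
  V(0,0) = exp(-r*dt) * [p*3.258587 + (1-p)*12.181750] = 8.137280

Answer: Price = V(0,0) = 8.1373


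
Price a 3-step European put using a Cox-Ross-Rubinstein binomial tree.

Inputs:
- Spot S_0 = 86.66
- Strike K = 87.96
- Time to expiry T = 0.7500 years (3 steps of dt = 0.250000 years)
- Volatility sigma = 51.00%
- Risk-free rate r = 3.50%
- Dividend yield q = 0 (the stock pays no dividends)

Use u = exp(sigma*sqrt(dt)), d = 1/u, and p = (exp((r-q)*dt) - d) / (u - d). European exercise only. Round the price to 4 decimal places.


dt = T/N = 0.250000
u = exp(sigma*sqrt(dt)) = 1.290462; d = 1/u = 0.774916
p = (exp((r-q)*dt) - d) / (u - d) = 0.453640
Discount per step: exp(-r*dt) = 0.991288
Stock lattice S(k, i) with i counting down-moves:
  k=0: S(0,0) = 86.6600
  k=1: S(1,0) = 111.8314; S(1,1) = 67.1543
  k=2: S(2,0) = 144.3141; S(2,1) = 86.6600; S(2,2) = 52.0389
  k=3: S(3,0) = 186.2319; S(3,1) = 111.8314; S(3,2) = 67.1543; S(3,3) = 40.3258
Terminal payoffs V(N, i) = max(K - S_T, 0):
  V(3,0) = 0.000000; V(3,1) = 0.000000; V(3,2) = 20.805736; V(3,3) = 47.634162
Backward induction: V(k, i) = exp(-r*dt) * [p * V(k+1, i) + (1-p) * V(k+1, i+1)].
  V(2,0) = exp(-r*dt) * [p*0.000000 + (1-p)*0.000000] = 0.000000
  V(2,1) = exp(-r*dt) * [p*0.000000 + (1-p)*20.805736] = 11.268391
  V(2,2) = exp(-r*dt) * [p*20.805736 + (1-p)*47.634162] = 35.154761
  V(1,0) = exp(-r*dt) * [p*0.000000 + (1-p)*11.268391] = 6.102963
  V(1,1) = exp(-r*dt) * [p*11.268391 + (1-p)*35.154761] = 24.107085
  V(0,0) = exp(-r*dt) * [p*6.102963 + (1-p)*24.107085] = 15.800831

Answer: Price = V(0,0) = 15.8008


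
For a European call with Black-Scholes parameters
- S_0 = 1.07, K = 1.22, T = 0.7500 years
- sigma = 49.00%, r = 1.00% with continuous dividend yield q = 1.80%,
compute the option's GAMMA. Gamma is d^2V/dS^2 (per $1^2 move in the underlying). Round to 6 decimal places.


Answer: Gamma = 0.861500

Derivation:
d1 = -0.1111215701; d2 = -0.5354740179
phi(d1) = 0.3964867980; exp(-qT) = 0.9865907163; exp(-rT) = 0.9925280548
Gamma = exp(-qT) * phi(d1) / (S * sigma * sqrt(T)) = 0.9865907163 * 0.3964867980 / (1.0700 * 0.4900 * 0.8660254038) = 0.861500


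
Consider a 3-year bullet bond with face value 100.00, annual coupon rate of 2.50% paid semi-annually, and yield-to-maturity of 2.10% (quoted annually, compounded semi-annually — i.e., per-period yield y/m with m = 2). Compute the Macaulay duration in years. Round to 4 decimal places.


Coupon per period c = face * coupon_rate / m = 1.250000
Periods per year m = 2; per-period yield y/m = 0.010500
Number of cashflows N = 6
Cashflows (t years, CF_t, discount factor 1/(1+y/m)^(m*t), PV):
  t = 0.5000: CF_t = 1.250000, DF = 0.989609, PV = 1.237011
  t = 1.0000: CF_t = 1.250000, DF = 0.979326, PV = 1.224158
  t = 1.5000: CF_t = 1.250000, DF = 0.969150, PV = 1.211438
  t = 2.0000: CF_t = 1.250000, DF = 0.959080, PV = 1.198850
  t = 2.5000: CF_t = 1.250000, DF = 0.949114, PV = 1.186393
  t = 3.0000: CF_t = 101.250000, DF = 0.939252, PV = 95.099257
Price P = sum_t PV_t = 101.157106
Macaulay numerator sum_t t * PV_t:
  t * PV_t at t = 0.5000: 0.618506
  t * PV_t at t = 1.0000: 1.224158
  t * PV_t at t = 1.5000: 1.817156
  t * PV_t at t = 2.0000: 2.397699
  t * PV_t at t = 2.5000: 2.965981
  t * PV_t at t = 3.0000: 285.297772
Macaulay duration D = (sum_t t * PV_t) / P = 294.321272 / 101.157106 = 2.909546

Answer: Macaulay duration = 2.9095 years


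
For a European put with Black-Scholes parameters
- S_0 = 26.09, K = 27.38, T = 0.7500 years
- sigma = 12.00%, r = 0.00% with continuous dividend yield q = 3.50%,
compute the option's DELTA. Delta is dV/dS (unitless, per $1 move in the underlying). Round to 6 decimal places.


d1 = -0.6650182201; d2 = -0.7689412686
phi(d1) = 0.3197988260; exp(-qT) = 0.9740915363; exp(-rT) = 1.0000000000
N(-d1) = 0.7469805803
Delta = -exp(-qT) * N(-d1) = -0.9740915363 * 0.7469805803 = -0.727627

Answer: Delta = -0.727627


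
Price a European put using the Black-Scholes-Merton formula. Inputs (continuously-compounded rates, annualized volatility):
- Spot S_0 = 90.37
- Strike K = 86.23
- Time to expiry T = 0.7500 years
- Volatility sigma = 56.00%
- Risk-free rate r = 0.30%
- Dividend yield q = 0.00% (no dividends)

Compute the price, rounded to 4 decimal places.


Answer: Price = 14.8176

Derivation:
d1 = (ln(S/K) + (r - q + 0.5*sigma^2) * T) / (sigma * sqrt(T)) = 0.34382076
d2 = d1 - sigma * sqrt(T) = -0.14115346
exp(-rT) = 0.99775253; exp(-qT) = 1.00000000
P = K * exp(-rT) * N(-d2) - S_0 * exp(-qT) * N(-d1)
N(-d1) = 0.36549054; N(-d2) = 0.55612565
P = 86.2300 * 0.99775253 * 0.55612565 - 90.3700 * 1.00000000 * 0.36549054 = 14.8176


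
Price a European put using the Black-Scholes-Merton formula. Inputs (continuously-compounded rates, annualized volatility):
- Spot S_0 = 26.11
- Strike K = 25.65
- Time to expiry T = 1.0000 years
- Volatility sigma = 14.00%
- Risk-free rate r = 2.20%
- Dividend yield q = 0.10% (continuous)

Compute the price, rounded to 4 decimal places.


d1 = (ln(S/K) + (r - q + 0.5*sigma^2) * T) / (sigma * sqrt(T)) = 0.34696294
d2 = d1 - sigma * sqrt(T) = 0.20696294
exp(-rT) = 0.97824024; exp(-qT) = 0.99900050
P = K * exp(-rT) * N(-d2) - S_0 * exp(-qT) * N(-d1)
N(-d1) = 0.36430958; N(-d2) = 0.41801940
P = 25.6500 * 0.97824024 * 0.41801940 - 26.1100 * 0.99900050 * 0.36430958 = 0.9863

Answer: Price = 0.9863


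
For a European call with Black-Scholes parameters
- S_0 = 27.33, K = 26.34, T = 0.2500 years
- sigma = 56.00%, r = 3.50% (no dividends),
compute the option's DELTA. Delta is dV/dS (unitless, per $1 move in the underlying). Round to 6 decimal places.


Answer: Delta = 0.619064

Derivation:
d1 = 0.3030225129; d2 = 0.0230225129
phi(d1) = 0.3810404068; exp(-qT) = 1.0000000000; exp(-rT) = 0.9912881698
N(d1) = 0.6190636476
Delta = exp(-qT) * N(d1) = 1.0000000000 * 0.6190636476 = 0.619064


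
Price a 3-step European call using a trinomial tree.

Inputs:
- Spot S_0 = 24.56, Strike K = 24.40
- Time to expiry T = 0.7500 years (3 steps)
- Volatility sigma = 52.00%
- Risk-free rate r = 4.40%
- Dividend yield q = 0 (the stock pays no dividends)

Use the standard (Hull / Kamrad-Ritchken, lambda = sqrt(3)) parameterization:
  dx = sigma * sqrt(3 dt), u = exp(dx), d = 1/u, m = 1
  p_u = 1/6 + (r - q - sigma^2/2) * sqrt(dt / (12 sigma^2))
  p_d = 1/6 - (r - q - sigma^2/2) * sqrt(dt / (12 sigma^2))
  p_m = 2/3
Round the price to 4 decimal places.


Answer: Price = V(0,0) = 4.3830

Derivation:
dt = T/N = 0.250000; dx = sigma*sqrt(3*dt) = 0.450333
u = exp(dx) = 1.568835; d = 1/u = 0.637416
p_u = 0.141352, p_m = 0.666667, p_d = 0.191981
Discount per step: exp(-r*dt) = 0.989060
Stock lattice S(k, j) with j the centered position index:
  k=0: S(0,+0) = 24.5600
  k=1: S(1,-1) = 15.6549; S(1,+0) = 24.5600; S(1,+1) = 38.5306
  k=2: S(2,-2) = 9.9787; S(2,-1) = 15.6549; S(2,+0) = 24.5600; S(2,+1) = 38.5306; S(2,+2) = 60.4481
  k=3: S(3,-3) = 6.3606; S(3,-2) = 9.9787; S(3,-1) = 15.6549; S(3,+0) = 24.5600; S(3,+1) = 38.5306; S(3,+2) = 60.4481; S(3,+3) = 94.8331
Terminal payoffs V(N, j) = max(S_T - K, 0):
  V(3,-3) = 0.000000; V(3,-2) = 0.000000; V(3,-1) = 0.000000; V(3,+0) = 0.160000; V(3,+1) = 14.130584; V(3,+2) = 36.048123; V(3,+3) = 70.433122
Backward induction: V(k, j) = exp(-r*dt) * [p_u * V(k+1, j+1) + p_m * V(k+1, j) + p_d * V(k+1, j-1)]
  V(2,-2) = exp(-r*dt) * [p_u*0.000000 + p_m*0.000000 + p_d*0.000000] = 0.000000
  V(2,-1) = exp(-r*dt) * [p_u*0.160000 + p_m*0.000000 + p_d*0.000000] = 0.022369
  V(2,+0) = exp(-r*dt) * [p_u*14.130584 + p_m*0.160000 + p_d*0.000000] = 2.081036
  V(2,+1) = exp(-r*dt) * [p_u*36.048123 + p_m*14.130584 + p_d*0.160000] = 14.387448
  V(2,+2) = exp(-r*dt) * [p_u*70.433122 + p_m*36.048123 + p_d*14.130584] = 36.299261
  V(1,-1) = exp(-r*dt) * [p_u*2.081036 + p_m*0.022369 + p_d*0.000000] = 0.305690
  V(1,+0) = exp(-r*dt) * [p_u*14.387448 + p_m*2.081036 + p_d*0.022369] = 3.387875
  V(1,+1) = exp(-r*dt) * [p_u*36.299261 + p_m*14.387448 + p_d*2.081036] = 14.956696
  V(0,+0) = exp(-r*dt) * [p_u*14.956696 + p_m*3.387875 + p_d*0.305690] = 4.382952


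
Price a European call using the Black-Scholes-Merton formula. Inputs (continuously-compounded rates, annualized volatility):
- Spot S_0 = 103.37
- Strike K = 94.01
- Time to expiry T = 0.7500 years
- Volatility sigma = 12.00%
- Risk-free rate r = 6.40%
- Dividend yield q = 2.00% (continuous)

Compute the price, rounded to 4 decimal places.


d1 = (ln(S/K) + (r - q + 0.5*sigma^2) * T) / (sigma * sqrt(T)) = 1.28281095
d2 = d1 - sigma * sqrt(T) = 1.17888791
exp(-rT) = 0.95313379; exp(-qT) = 0.98511194
C = S_0 * exp(-qT) * N(d1) - K * exp(-rT) * N(d2)
N(d1) = 0.90022084; N(d2) = 0.88077859
C = 103.3700 * 0.98511194 * 0.90022084 - 94.0100 * 0.95313379 * 0.88077859 = 12.7490

Answer: Price = 12.7490


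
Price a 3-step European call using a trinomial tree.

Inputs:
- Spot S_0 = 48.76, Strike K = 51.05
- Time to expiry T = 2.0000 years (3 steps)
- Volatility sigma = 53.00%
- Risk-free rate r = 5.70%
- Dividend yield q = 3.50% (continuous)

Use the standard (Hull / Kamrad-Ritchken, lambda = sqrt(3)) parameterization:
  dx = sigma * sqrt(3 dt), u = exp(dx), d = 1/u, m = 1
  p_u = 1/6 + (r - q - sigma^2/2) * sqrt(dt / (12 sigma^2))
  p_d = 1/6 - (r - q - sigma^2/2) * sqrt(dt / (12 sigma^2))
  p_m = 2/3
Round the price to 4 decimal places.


Answer: Price = V(0,0) = 11.8883

Derivation:
dt = T/N = 0.666667; dx = sigma*sqrt(3*dt) = 0.749533
u = exp(dx) = 2.116012; d = 1/u = 0.472587
p_u = 0.113989, p_m = 0.666667, p_d = 0.219344
Discount per step: exp(-r*dt) = 0.962713
Stock lattice S(k, j) with j the centered position index:
  k=0: S(0,+0) = 48.7600
  k=1: S(1,-1) = 23.0433; S(1,+0) = 48.7600; S(1,+1) = 103.1767
  k=2: S(2,-2) = 10.8900; S(2,-1) = 23.0433; S(2,+0) = 48.7600; S(2,+1) = 103.1767; S(2,+2) = 218.3232
  k=3: S(3,-3) = 5.1465; S(3,-2) = 10.8900; S(3,-1) = 23.0433; S(3,+0) = 48.7600; S(3,+1) = 103.1767; S(3,+2) = 218.3232; S(3,+3) = 461.9746
Terminal payoffs V(N, j) = max(S_T - K, 0):
  V(3,-3) = 0.000000; V(3,-2) = 0.000000; V(3,-1) = 0.000000; V(3,+0) = 0.000000; V(3,+1) = 52.126745; V(3,+2) = 167.273232; V(3,+3) = 410.924580
Backward induction: V(k, j) = exp(-r*dt) * [p_u * V(k+1, j+1) + p_m * V(k+1, j) + p_d * V(k+1, j-1)]
  V(2,-2) = exp(-r*dt) * [p_u*0.000000 + p_m*0.000000 + p_d*0.000000] = 0.000000
  V(2,-1) = exp(-r*dt) * [p_u*0.000000 + p_m*0.000000 + p_d*0.000000] = 0.000000
  V(2,+0) = exp(-r*dt) * [p_u*52.126745 + p_m*0.000000 + p_d*0.000000] = 5.720342
  V(2,+1) = exp(-r*dt) * [p_u*167.273232 + p_m*52.126745 + p_d*0.000000] = 51.811810
  V(2,+2) = exp(-r*dt) * [p_u*410.924580 + p_m*167.273232 + p_d*52.126745] = 163.459254
  V(1,-1) = exp(-r*dt) * [p_u*5.720342 + p_m*0.000000 + p_d*0.000000] = 0.627745
  V(1,+0) = exp(-r*dt) * [p_u*51.811810 + p_m*5.720342 + p_d*0.000000] = 9.357147
  V(1,+1) = exp(-r*dt) * [p_u*163.459254 + p_m*51.811810 + p_d*5.720342] = 52.399076
  V(0,+0) = exp(-r*dt) * [p_u*52.399076 + p_m*9.357147 + p_d*0.627745] = 11.888283


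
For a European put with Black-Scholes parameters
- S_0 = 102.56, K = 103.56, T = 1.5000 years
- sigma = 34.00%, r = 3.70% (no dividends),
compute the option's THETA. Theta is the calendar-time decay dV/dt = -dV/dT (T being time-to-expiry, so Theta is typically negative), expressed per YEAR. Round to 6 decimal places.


d1 = 0.3181859278; d2 = -0.0982273285
phi(d1) = 0.3792499944; exp(-qT) = 1.0000000000; exp(-rT) = 0.9460120237
Theta = -S*exp(-qT)*phi(d1)*sigma/(2*sqrt(T)) + r*K*exp(-rT)*N(-d2) - q*S*exp(-qT)*N(-d1)
N(-d1) = 0.3751719533; N(-d2) = 0.5391241088; sqrt(T) = 1.2247448714
Term 1 = -102.5600 * 1.0000000000 * 0.3792499944 * 0.3400 / (2 * 1.2247448714) = -5.3989199357
Term 2 = 0.0370 * 103.5600 * 0.9460120237 * 0.5391241088 = 1.9542457464
Term 3 = 0 (no dividend yield, q = 0)
Theta = -5.3989199357 + (1.9542457464) + (0.0000000000) = -3.444674

Answer: Theta = -3.444674


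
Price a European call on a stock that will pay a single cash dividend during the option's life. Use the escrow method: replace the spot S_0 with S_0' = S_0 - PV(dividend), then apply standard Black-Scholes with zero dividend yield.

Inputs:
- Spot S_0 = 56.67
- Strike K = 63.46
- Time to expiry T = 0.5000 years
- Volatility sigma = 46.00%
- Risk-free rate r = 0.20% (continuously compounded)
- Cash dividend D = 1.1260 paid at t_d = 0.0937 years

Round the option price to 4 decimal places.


PV(D) = D * exp(-r * t_d) = 1.1260 * 0.99981262 = 1.12578901
S_0' = S_0 - PV(D) = 56.6700 - 1.12578901 = 55.54421099
d1 = (ln(S_0'/K) + (r + sigma^2/2)*T) / (sigma*sqrt(T)) = -0.24389185
d2 = d1 - sigma*sqrt(T) = -0.56916097
exp(-rT) = 0.99900050
N(d1) = 0.40365729; N(d2) = 0.28462345
C = S_0' * N(d1) - K * exp(-rT) * N(d2) = 55.54421099 * 0.40365729 - 63.4600 * 0.99900050 * 0.28462345 = 4.3767

Answer: Price = 4.3767


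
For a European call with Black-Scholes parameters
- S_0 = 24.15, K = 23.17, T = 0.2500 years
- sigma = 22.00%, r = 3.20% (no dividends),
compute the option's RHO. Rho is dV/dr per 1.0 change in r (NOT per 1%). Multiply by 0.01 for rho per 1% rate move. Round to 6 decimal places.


Answer: Rho = 3.754262

Derivation:
d1 = 0.5043276514; d2 = 0.3943276514
phi(d1) = 0.3513010527; exp(-qT) = 1.0000000000; exp(-rT) = 0.9920319148
N(d2) = 0.6533304246
Rho = K*T*exp(-rT)*N(d2) = 23.1700 * 0.2500 * 0.9920319148 * 0.6533304246 = 3.754262


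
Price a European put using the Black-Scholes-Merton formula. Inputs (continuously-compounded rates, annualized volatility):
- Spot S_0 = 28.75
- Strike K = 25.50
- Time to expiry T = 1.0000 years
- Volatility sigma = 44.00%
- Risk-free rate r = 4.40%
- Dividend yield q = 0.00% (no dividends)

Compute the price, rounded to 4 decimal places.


Answer: Price = 2.7655

Derivation:
d1 = (ln(S/K) + (r - q + 0.5*sigma^2) * T) / (sigma * sqrt(T)) = 0.59263481
d2 = d1 - sigma * sqrt(T) = 0.15263481
exp(-rT) = 0.95695396; exp(-qT) = 1.00000000
P = K * exp(-rT) * N(-d2) - S_0 * exp(-qT) * N(-d1)
N(-d1) = 0.27671279; N(-d2) = 0.43934314
P = 25.5000 * 0.95695396 * 0.43934314 - 28.7500 * 1.00000000 * 0.27671279 = 2.7655


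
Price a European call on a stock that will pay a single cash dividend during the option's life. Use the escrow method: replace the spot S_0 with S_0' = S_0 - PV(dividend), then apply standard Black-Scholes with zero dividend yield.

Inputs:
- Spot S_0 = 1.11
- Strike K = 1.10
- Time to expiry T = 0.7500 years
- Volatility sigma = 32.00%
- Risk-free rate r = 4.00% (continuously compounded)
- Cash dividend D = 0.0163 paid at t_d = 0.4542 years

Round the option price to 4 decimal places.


PV(D) = D * exp(-r * t_d) = 0.0163 * 0.98199604 = 0.01600654
S_0' = S_0 - PV(D) = 1.1100 - 0.01600654 = 1.09399346
d1 = (ln(S_0'/K) + (r + sigma^2/2)*T) / (sigma*sqrt(T)) = 0.22705941
d2 = d1 - sigma*sqrt(T) = -0.05006872
exp(-rT) = 0.97044553
N(d1) = 0.58981123; N(d2) = 0.48003381
C = S_0' * N(d1) - K * exp(-rT) * N(d2) = 1.09399346 * 0.58981123 - 1.1000 * 0.97044553 * 0.48003381 = 0.1328

Answer: Price = 0.1328


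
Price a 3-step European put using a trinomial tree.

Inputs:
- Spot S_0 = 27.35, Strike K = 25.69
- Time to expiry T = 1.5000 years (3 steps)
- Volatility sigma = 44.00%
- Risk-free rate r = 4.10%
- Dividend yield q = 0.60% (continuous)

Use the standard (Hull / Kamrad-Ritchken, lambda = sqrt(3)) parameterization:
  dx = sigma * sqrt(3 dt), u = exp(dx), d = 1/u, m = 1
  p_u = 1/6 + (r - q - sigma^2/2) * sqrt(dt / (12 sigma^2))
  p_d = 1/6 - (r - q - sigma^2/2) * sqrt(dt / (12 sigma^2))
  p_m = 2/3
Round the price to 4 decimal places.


Answer: Price = V(0,0) = 3.8461

Derivation:
dt = T/N = 0.500000; dx = sigma*sqrt(3*dt) = 0.538888
u = exp(dx) = 1.714099; d = 1/u = 0.583397
p_u = 0.137997, p_m = 0.666667, p_d = 0.195337
Discount per step: exp(-r*dt) = 0.979709
Stock lattice S(k, j) with j the centered position index:
  k=0: S(0,+0) = 27.3500
  k=1: S(1,-1) = 15.9559; S(1,+0) = 27.3500; S(1,+1) = 46.8806
  k=2: S(2,-2) = 9.3086; S(2,-1) = 15.9559; S(2,+0) = 27.3500; S(2,+1) = 46.8806; S(2,+2) = 80.3580
  k=3: S(3,-3) = 5.4306; S(3,-2) = 9.3086; S(3,-1) = 15.9559; S(3,+0) = 27.3500; S(3,+1) = 46.8806; S(3,+2) = 80.3580; S(3,+3) = 137.7416
Terminal payoffs V(N, j) = max(K - S_T, 0):
  V(3,-3) = 20.259380; V(3,-2) = 16.381378; V(3,-1) = 9.734098; V(3,+0) = 0.000000; V(3,+1) = 0.000000; V(3,+2) = 0.000000; V(3,+3) = 0.000000
Backward induction: V(k, j) = exp(-r*dt) * [p_u * V(k+1, j+1) + p_m * V(k+1, j) + p_d * V(k+1, j-1)]
  V(2,-2) = exp(-r*dt) * [p_u*9.734098 + p_m*16.381378 + p_d*20.259380] = 15.892436
  V(2,-1) = exp(-r*dt) * [p_u*0.000000 + p_m*9.734098 + p_d*16.381378] = 9.492677
  V(2,+0) = exp(-r*dt) * [p_u*0.000000 + p_m*0.000000 + p_d*9.734098] = 1.862845
  V(2,+1) = exp(-r*dt) * [p_u*0.000000 + p_m*0.000000 + p_d*0.000000] = 0.000000
  V(2,+2) = exp(-r*dt) * [p_u*0.000000 + p_m*0.000000 + p_d*0.000000] = 0.000000
  V(1,-1) = exp(-r*dt) * [p_u*1.862845 + p_m*9.492677 + p_d*15.892436] = 9.493275
  V(1,+0) = exp(-r*dt) * [p_u*0.000000 + p_m*1.862845 + p_d*9.492677] = 3.033341
  V(1,+1) = exp(-r*dt) * [p_u*0.000000 + p_m*0.000000 + p_d*1.862845] = 0.356499
  V(0,+0) = exp(-r*dt) * [p_u*0.356499 + p_m*3.033341 + p_d*9.493275] = 3.846149


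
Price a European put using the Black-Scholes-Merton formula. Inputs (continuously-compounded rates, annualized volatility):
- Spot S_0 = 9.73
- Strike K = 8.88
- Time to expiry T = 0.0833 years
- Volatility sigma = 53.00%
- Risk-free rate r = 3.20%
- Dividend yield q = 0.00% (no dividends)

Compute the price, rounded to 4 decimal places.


Answer: Price = 0.2333

Derivation:
d1 = (ln(S/K) + (r - q + 0.5*sigma^2) * T) / (sigma * sqrt(T)) = 0.69150387
d2 = d1 - sigma * sqrt(T) = 0.53853665
exp(-rT) = 0.99733795; exp(-qT) = 1.00000000
P = K * exp(-rT) * N(-d2) - S_0 * exp(-qT) * N(-d1)
N(-d1) = 0.24462447; N(-d2) = 0.29510330
P = 8.8800 * 0.99733795 * 0.29510330 - 9.7300 * 1.00000000 * 0.24462447 = 0.2333


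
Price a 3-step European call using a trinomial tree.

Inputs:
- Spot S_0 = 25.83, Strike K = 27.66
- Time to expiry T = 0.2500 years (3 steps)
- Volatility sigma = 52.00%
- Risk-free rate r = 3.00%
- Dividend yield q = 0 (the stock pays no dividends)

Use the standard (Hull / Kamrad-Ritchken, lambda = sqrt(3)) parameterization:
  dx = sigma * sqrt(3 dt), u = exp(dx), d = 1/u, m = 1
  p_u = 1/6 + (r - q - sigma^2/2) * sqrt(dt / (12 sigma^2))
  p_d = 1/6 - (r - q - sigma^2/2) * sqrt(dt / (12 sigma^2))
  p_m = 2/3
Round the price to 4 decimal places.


Answer: Price = V(0,0) = 2.0284

Derivation:
dt = T/N = 0.083333; dx = sigma*sqrt(3*dt) = 0.260000
u = exp(dx) = 1.296930; d = 1/u = 0.771052
p_u = 0.149808, p_m = 0.666667, p_d = 0.183526
Discount per step: exp(-r*dt) = 0.997503
Stock lattice S(k, j) with j the centered position index:
  k=0: S(0,+0) = 25.8300
  k=1: S(1,-1) = 19.9163; S(1,+0) = 25.8300; S(1,+1) = 33.4997
  k=2: S(2,-2) = 15.3565; S(2,-1) = 19.9163; S(2,+0) = 25.8300; S(2,+1) = 33.4997; S(2,+2) = 43.4468
  k=3: S(3,-3) = 11.8406; S(3,-2) = 15.3565; S(3,-1) = 19.9163; S(3,+0) = 25.8300; S(3,+1) = 33.4997; S(3,+2) = 43.4468; S(3,+3) = 56.3474
Terminal payoffs V(N, j) = max(S_T - K, 0):
  V(3,-3) = 0.000000; V(3,-2) = 0.000000; V(3,-1) = 0.000000; V(3,+0) = 0.000000; V(3,+1) = 5.839704; V(3,+2) = 15.786774; V(3,+3) = 28.687429
Backward induction: V(k, j) = exp(-r*dt) * [p_u * V(k+1, j+1) + p_m * V(k+1, j) + p_d * V(k+1, j-1)]
  V(2,-2) = exp(-r*dt) * [p_u*0.000000 + p_m*0.000000 + p_d*0.000000] = 0.000000
  V(2,-1) = exp(-r*dt) * [p_u*0.000000 + p_m*0.000000 + p_d*0.000000] = 0.000000
  V(2,+0) = exp(-r*dt) * [p_u*5.839704 + p_m*0.000000 + p_d*0.000000] = 0.872648
  V(2,+1) = exp(-r*dt) * [p_u*15.786774 + p_m*5.839704 + p_d*0.000000] = 6.242491
  V(2,+2) = exp(-r*dt) * [p_u*28.687429 + p_m*15.786774 + p_d*5.839704] = 15.854164
  V(1,-1) = exp(-r*dt) * [p_u*0.872648 + p_m*0.000000 + p_d*0.000000] = 0.130403
  V(1,+0) = exp(-r*dt) * [p_u*6.242491 + p_m*0.872648 + p_d*0.000000] = 1.513151
  V(1,+1) = exp(-r*dt) * [p_u*15.854164 + p_m*6.242491 + p_d*0.872648] = 6.680168
  V(0,+0) = exp(-r*dt) * [p_u*6.680168 + p_m*1.513151 + p_d*0.130403] = 2.028363


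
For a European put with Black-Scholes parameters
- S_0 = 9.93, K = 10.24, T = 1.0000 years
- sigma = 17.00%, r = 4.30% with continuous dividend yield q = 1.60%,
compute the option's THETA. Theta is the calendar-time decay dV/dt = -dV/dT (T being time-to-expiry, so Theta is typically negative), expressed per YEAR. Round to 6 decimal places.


d1 = 0.0629932850; d2 = -0.1070067150
phi(d1) = 0.3981515329; exp(-qT) = 0.9841273201; exp(-rT) = 0.9579113901
Theta = -S*exp(-qT)*phi(d1)*sigma/(2*sqrt(T)) + r*K*exp(-rT)*N(-d2) - q*S*exp(-qT)*N(-d1)
N(-d1) = 0.4748859258; N(-d2) = 0.5426081737; sqrt(T) = 1.0000000000
Term 1 = -9.9300 * 0.9841273201 * 0.3981515329 * 0.1700 / (2 * 1.0000000000) = -0.3307256317
Term 2 = 0.0430 * 10.2400 * 0.9579113901 * 0.5426081737 = 0.2288653686
Term 3 = -0.0160 * 9.9300 * 0.9841273201 * 0.4748859258 = -0.0742522842
Theta = -0.3307256317 + (0.2288653686) + (-0.0742522842) = -0.176113

Answer: Theta = -0.176113


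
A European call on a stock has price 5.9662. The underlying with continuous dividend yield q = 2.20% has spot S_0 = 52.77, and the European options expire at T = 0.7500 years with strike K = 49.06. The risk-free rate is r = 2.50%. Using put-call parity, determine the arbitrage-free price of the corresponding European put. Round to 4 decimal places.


Answer: Put price = 2.2085

Derivation:
Put-call parity: C - P = S_0 * exp(-qT) - K * exp(-rT).
S_0 * exp(-qT) = 52.7700 * 0.98363538 = 51.90643897
K * exp(-rT) = 49.0600 * 0.98142469 = 48.14869518
P = C - S*exp(-qT) + K*exp(-rT)
P = 5.9662 - 51.90643897 + 48.14869518 = 2.2085


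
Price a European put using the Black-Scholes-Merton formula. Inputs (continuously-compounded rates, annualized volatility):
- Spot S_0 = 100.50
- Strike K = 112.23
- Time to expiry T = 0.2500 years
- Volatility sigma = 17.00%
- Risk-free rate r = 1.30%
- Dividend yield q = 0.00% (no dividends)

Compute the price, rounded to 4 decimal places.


Answer: Price = 11.8116

Derivation:
d1 = (ln(S/K) + (r - q + 0.5*sigma^2) * T) / (sigma * sqrt(T)) = -1.21800129
d2 = d1 - sigma * sqrt(T) = -1.30300129
exp(-rT) = 0.99675528; exp(-qT) = 1.00000000
P = K * exp(-rT) * N(-d2) - S_0 * exp(-qT) * N(-d1)
N(-d1) = 0.88838826; N(-d2) = 0.90371284
P = 112.2300 * 0.99675528 * 0.90371284 - 100.5000 * 1.00000000 * 0.88838826 = 11.8116


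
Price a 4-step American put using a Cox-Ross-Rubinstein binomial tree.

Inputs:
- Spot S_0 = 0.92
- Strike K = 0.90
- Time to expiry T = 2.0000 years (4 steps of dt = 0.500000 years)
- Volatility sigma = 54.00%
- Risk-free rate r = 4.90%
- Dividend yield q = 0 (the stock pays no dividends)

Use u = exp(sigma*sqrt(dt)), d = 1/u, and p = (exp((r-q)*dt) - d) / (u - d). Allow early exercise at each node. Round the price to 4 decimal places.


Answer: Price = V(0,0) = 0.2120

Derivation:
dt = T/N = 0.500000
u = exp(sigma*sqrt(dt)) = 1.464974; d = 1/u = 0.682606
p = (exp((r-q)*dt) - d) / (u - d) = 0.437386
Discount per step: exp(-r*dt) = 0.975798
Stock lattice S(k, i) with i counting down-moves:
  k=0: S(0,0) = 0.9200
  k=1: S(1,0) = 1.3478; S(1,1) = 0.6280
  k=2: S(2,0) = 1.9745; S(2,1) = 0.9200; S(2,2) = 0.4287
  k=3: S(3,0) = 2.8925; S(3,1) = 1.3478; S(3,2) = 0.6280; S(3,3) = 0.2926
  k=4: S(4,0) = 4.2375; S(4,1) = 1.9745; S(4,2) = 0.9200; S(4,3) = 0.4287; S(4,4) = 0.1997
Terminal payoffs V(N, i) = max(K - S_T, 0):
  V(4,0) = 0.000000; V(4,1) = 0.000000; V(4,2) = 0.000000; V(4,3) = 0.471325; V(4,4) = 0.700259
Backward induction: V(k, i) = exp(-r*dt) * [p * V(k+1, i) + (1-p) * V(k+1, i+1)]; then take max(V_cont, immediate exercise) for American.
  V(3,0) = exp(-r*dt) * [p*0.000000 + (1-p)*0.000000] = 0.000000; exercise = 0.000000; V(3,0) = max -> 0.000000
  V(3,1) = exp(-r*dt) * [p*0.000000 + (1-p)*0.000000] = 0.000000; exercise = 0.000000; V(3,1) = max -> 0.000000
  V(3,2) = exp(-r*dt) * [p*0.000000 + (1-p)*0.471325] = 0.258757; exercise = 0.272003; V(3,2) = max -> 0.272003
  V(3,3) = exp(-r*dt) * [p*0.471325 + (1-p)*0.700259] = 0.585602; exercise = 0.607384; V(3,3) = max -> 0.607384
  V(2,0) = exp(-r*dt) * [p*0.000000 + (1-p)*0.000000] = 0.000000; exercise = 0.000000; V(2,0) = max -> 0.000000
  V(2,1) = exp(-r*dt) * [p*0.000000 + (1-p)*0.272003] = 0.149329; exercise = 0.000000; V(2,1) = max -> 0.149329
  V(2,2) = exp(-r*dt) * [p*0.272003 + (1-p)*0.607384] = 0.449543; exercise = 0.471325; V(2,2) = max -> 0.471325
  V(1,0) = exp(-r*dt) * [p*0.000000 + (1-p)*0.149329] = 0.081981; exercise = 0.000000; V(1,0) = max -> 0.081981
  V(1,1) = exp(-r*dt) * [p*0.149329 + (1-p)*0.471325] = 0.322490; exercise = 0.272003; V(1,1) = max -> 0.322490
  V(0,0) = exp(-r*dt) * [p*0.081981 + (1-p)*0.322490] = 0.212036; exercise = 0.000000; V(0,0) = max -> 0.212036


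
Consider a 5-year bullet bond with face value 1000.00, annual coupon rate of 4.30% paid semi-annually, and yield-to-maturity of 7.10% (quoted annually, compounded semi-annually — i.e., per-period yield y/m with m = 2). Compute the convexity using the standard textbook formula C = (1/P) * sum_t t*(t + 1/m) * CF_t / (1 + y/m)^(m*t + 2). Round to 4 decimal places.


Coupon per period c = face * coupon_rate / m = 21.500000
Periods per year m = 2; per-period yield y/m = 0.035500
Number of cashflows N = 10
Cashflows (t years, CF_t, discount factor 1/(1+y/m)^(m*t), PV):
  t = 0.5000: CF_t = 21.500000, DF = 0.965717, PV = 20.762916
  t = 1.0000: CF_t = 21.500000, DF = 0.932609, PV = 20.051102
  t = 1.5000: CF_t = 21.500000, DF = 0.900637, PV = 19.363691
  t = 2.0000: CF_t = 21.500000, DF = 0.869760, PV = 18.699847
  t = 2.5000: CF_t = 21.500000, DF = 0.839942, PV = 18.058761
  t = 3.0000: CF_t = 21.500000, DF = 0.811147, PV = 17.439653
  t = 3.5000: CF_t = 21.500000, DF = 0.783338, PV = 16.841770
  t = 4.0000: CF_t = 21.500000, DF = 0.756483, PV = 16.264385
  t = 4.5000: CF_t = 21.500000, DF = 0.730549, PV = 15.706793
  t = 5.0000: CF_t = 1021.500000, DF = 0.705503, PV = 720.671485
Price P = sum_t PV_t = 883.860404
Convexity numerator sum_t t*(t + 1/m) * CF_t / (1+y/m)^(m*t + 2):
  t = 0.5000: term = 9.681846
  t = 1.0000: term = 28.049770
  t = 1.5000: term = 54.176282
  t = 2.0000: term = 87.198265
  t = 2.5000: term = 126.313277
  t = 3.0000: term = 170.776038
  t = 3.5000: term = 219.895107
  t = 4.0000: term = 273.029726
  t = 4.5000: term = 329.586825
  t = 5.0000: term = 18482.887753
Convexity = (1/P) * sum = 19781.594888 / 883.860404 = 22.380904

Answer: Convexity = 22.3809


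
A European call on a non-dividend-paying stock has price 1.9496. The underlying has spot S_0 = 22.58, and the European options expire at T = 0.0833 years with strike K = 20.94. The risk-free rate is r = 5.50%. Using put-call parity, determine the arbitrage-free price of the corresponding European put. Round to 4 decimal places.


Answer: Put price = 0.2139

Derivation:
Put-call parity: C - P = S_0 * exp(-qT) - K * exp(-rT).
S_0 * exp(-qT) = 22.5800 * 1.00000000 = 22.58000000
K * exp(-rT) = 20.9400 * 0.99542898 = 20.84428282
P = C - S*exp(-qT) + K*exp(-rT)
P = 1.9496 - 22.58000000 + 20.84428282 = 0.2139


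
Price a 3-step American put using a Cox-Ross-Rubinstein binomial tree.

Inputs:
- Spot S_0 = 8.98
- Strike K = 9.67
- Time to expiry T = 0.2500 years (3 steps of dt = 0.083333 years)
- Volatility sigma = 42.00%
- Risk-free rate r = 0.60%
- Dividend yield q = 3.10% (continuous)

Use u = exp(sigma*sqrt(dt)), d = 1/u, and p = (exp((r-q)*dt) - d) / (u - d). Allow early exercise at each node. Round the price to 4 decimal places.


dt = T/N = 0.083333
u = exp(sigma*sqrt(dt)) = 1.128900; d = 1/u = 0.885818
p = (exp((r-q)*dt) - d) / (u - d) = 0.461165
Discount per step: exp(-r*dt) = 0.999500
Stock lattice S(k, i) with i counting down-moves:
  k=0: S(0,0) = 8.9800
  k=1: S(1,0) = 10.1375; S(1,1) = 7.9546
  k=2: S(2,0) = 11.4442; S(2,1) = 8.9800; S(2,2) = 7.0464
  k=3: S(3,0) = 12.9194; S(3,1) = 10.1375; S(3,2) = 7.9546; S(3,3) = 6.2418
Terminal payoffs V(N, i) = max(K - S_T, 0):
  V(3,0) = 0.000000; V(3,1) = 0.000000; V(3,2) = 1.715353; V(3,3) = 3.428196
Backward induction: V(k, i) = exp(-r*dt) * [p * V(k+1, i) + (1-p) * V(k+1, i+1)]; then take max(V_cont, immediate exercise) for American.
  V(2,0) = exp(-r*dt) * [p*0.000000 + (1-p)*0.000000] = 0.000000; exercise = 0.000000; V(2,0) = max -> 0.000000
  V(2,1) = exp(-r*dt) * [p*0.000000 + (1-p)*1.715353] = 0.923831; exercise = 0.690000; V(2,1) = max -> 0.923831
  V(2,2) = exp(-r*dt) * [p*1.715353 + (1-p)*3.428196] = 2.636975; exercise = 2.623629; V(2,2) = max -> 2.636975
  V(1,0) = exp(-r*dt) * [p*0.000000 + (1-p)*0.923831] = 0.497544; exercise = 0.000000; V(1,0) = max -> 0.497544
  V(1,1) = exp(-r*dt) * [p*0.923831 + (1-p)*2.636975] = 1.846010; exercise = 1.715353; V(1,1) = max -> 1.846010
  V(0,0) = exp(-r*dt) * [p*0.497544 + (1-p)*1.846010] = 1.223533; exercise = 0.690000; V(0,0) = max -> 1.223533

Answer: Price = V(0,0) = 1.2235


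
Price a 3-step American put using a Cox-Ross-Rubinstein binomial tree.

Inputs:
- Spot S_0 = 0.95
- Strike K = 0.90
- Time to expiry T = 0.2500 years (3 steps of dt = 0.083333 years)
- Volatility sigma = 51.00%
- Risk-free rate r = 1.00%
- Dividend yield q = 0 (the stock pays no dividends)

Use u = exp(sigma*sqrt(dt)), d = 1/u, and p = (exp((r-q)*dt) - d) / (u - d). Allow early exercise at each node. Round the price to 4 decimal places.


dt = T/N = 0.083333
u = exp(sigma*sqrt(dt)) = 1.158614; d = 1/u = 0.863100
p = (exp((r-q)*dt) - d) / (u - d) = 0.466081
Discount per step: exp(-r*dt) = 0.999167
Stock lattice S(k, i) with i counting down-moves:
  k=0: S(0,0) = 0.9500
  k=1: S(1,0) = 1.1007; S(1,1) = 0.8199
  k=2: S(2,0) = 1.2753; S(2,1) = 0.9500; S(2,2) = 0.7077
  k=3: S(3,0) = 1.4775; S(3,1) = 1.1007; S(3,2) = 0.8199; S(3,3) = 0.6108
Terminal payoffs V(N, i) = max(K - S_T, 0):
  V(3,0) = 0.000000; V(3,1) = 0.000000; V(3,2) = 0.080055; V(3,3) = 0.289188
Backward induction: V(k, i) = exp(-r*dt) * [p * V(k+1, i) + (1-p) * V(k+1, i+1)]; then take max(V_cont, immediate exercise) for American.
  V(2,0) = exp(-r*dt) * [p*0.000000 + (1-p)*0.000000] = 0.000000; exercise = 0.000000; V(2,0) = max -> 0.000000
  V(2,1) = exp(-r*dt) * [p*0.000000 + (1-p)*0.080055] = 0.042707; exercise = 0.000000; V(2,1) = max -> 0.042707
  V(2,2) = exp(-r*dt) * [p*0.080055 + (1-p)*0.289188] = 0.191555; exercise = 0.192305; V(2,2) = max -> 0.192305
  V(1,0) = exp(-r*dt) * [p*0.000000 + (1-p)*0.042707] = 0.022783; exercise = 0.000000; V(1,0) = max -> 0.022783
  V(1,1) = exp(-r*dt) * [p*0.042707 + (1-p)*0.192305] = 0.122478; exercise = 0.080055; V(1,1) = max -> 0.122478
  V(0,0) = exp(-r*dt) * [p*0.022783 + (1-p)*0.122478] = 0.075949; exercise = 0.000000; V(0,0) = max -> 0.075949

Answer: Price = V(0,0) = 0.0759


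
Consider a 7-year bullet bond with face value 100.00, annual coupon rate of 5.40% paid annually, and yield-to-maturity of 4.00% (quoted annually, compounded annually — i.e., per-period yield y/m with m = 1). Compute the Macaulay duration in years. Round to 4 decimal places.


Answer: Macaulay duration = 6.0562 years

Derivation:
Coupon per period c = face * coupon_rate / m = 5.400000
Periods per year m = 1; per-period yield y/m = 0.040000
Number of cashflows N = 7
Cashflows (t years, CF_t, discount factor 1/(1+y/m)^(m*t), PV):
  t = 1.0000: CF_t = 5.400000, DF = 0.961538, PV = 5.192308
  t = 2.0000: CF_t = 5.400000, DF = 0.924556, PV = 4.992604
  t = 3.0000: CF_t = 5.400000, DF = 0.888996, PV = 4.800580
  t = 4.0000: CF_t = 5.400000, DF = 0.854804, PV = 4.615943
  t = 5.0000: CF_t = 5.400000, DF = 0.821927, PV = 4.438406
  t = 6.0000: CF_t = 5.400000, DF = 0.790315, PV = 4.267698
  t = 7.0000: CF_t = 105.400000, DF = 0.759918, PV = 80.095338
Price P = sum_t PV_t = 108.402877
Macaulay numerator sum_t t * PV_t:
  t * PV_t at t = 1.0000: 5.192308
  t * PV_t at t = 2.0000: 9.985207
  t * PV_t at t = 3.0000: 14.401741
  t * PV_t at t = 4.0000: 18.463771
  t * PV_t at t = 5.0000: 22.192032
  t * PV_t at t = 6.0000: 25.606191
  t * PV_t at t = 7.0000: 560.667363
Macaulay duration D = (sum_t t * PV_t) / P = 656.508611 / 108.402877 = 6.056192


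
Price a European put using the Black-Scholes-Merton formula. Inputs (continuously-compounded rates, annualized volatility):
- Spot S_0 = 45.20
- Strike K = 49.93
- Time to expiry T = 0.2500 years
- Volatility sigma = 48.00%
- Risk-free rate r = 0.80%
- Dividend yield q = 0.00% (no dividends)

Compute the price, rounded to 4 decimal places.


d1 = (ln(S/K) + (r - q + 0.5*sigma^2) * T) / (sigma * sqrt(T)) = -0.28635391
d2 = d1 - sigma * sqrt(T) = -0.52635391
exp(-rT) = 0.99800200; exp(-qT) = 1.00000000
P = K * exp(-rT) * N(-d2) - S_0 * exp(-qT) * N(-d1)
N(-d1) = 0.61269646; N(-d2) = 0.70067883
P = 49.9300 * 0.99800200 * 0.70067883 - 45.2000 * 1.00000000 * 0.61269646 = 7.2211

Answer: Price = 7.2211
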